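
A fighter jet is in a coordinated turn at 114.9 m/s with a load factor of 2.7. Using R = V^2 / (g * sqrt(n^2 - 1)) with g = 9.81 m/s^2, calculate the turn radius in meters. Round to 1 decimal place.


Step 1: V^2 = 114.9^2 = 13202.01
Step 2: n^2 - 1 = 2.7^2 - 1 = 6.29
Step 3: sqrt(6.29) = 2.507987
Step 4: R = 13202.01 / (9.81 * 2.507987) = 536.6 m

536.6


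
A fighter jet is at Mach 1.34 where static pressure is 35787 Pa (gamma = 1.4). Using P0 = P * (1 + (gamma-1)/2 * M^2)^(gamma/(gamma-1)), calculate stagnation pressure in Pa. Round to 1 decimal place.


Step 1: (gamma-1)/2 * M^2 = 0.2 * 1.7956 = 0.35912
Step 2: 1 + 0.35912 = 1.35912
Step 3: Exponent gamma/(gamma-1) = 3.5
Step 4: P0 = 35787 * 1.35912^3.5 = 104743.6 Pa

104743.6


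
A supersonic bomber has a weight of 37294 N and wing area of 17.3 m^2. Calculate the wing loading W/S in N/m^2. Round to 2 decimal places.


Step 1: Wing loading = W / S = 37294 / 17.3
Step 2: Wing loading = 2155.72 N/m^2

2155.72


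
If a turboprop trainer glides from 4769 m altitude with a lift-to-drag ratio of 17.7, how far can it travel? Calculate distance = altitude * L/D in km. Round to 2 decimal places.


Step 1: Glide distance = altitude * L/D = 4769 * 17.7 = 84411.3 m
Step 2: Convert to km: 84411.3 / 1000 = 84.41 km

84.41


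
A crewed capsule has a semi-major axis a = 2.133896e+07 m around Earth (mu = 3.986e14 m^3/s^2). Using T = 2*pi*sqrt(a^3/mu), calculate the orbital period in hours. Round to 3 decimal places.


Step 1: a^3 / mu = 9.716721e+21 / 3.986e14 = 2.437712e+07
Step 2: sqrt(2.437712e+07) = 4937.3194 s
Step 3: T = 2*pi * 4937.3194 = 31022.09 s
Step 4: T in hours = 31022.09 / 3600 = 8.617 hours

8.617


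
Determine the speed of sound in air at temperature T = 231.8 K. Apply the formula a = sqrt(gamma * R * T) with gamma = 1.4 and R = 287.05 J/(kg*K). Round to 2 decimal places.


Step 1: gamma * R * T = 1.4 * 287.05 * 231.8 = 93153.466
Step 2: a = sqrt(93153.466) = 305.21 m/s

305.21


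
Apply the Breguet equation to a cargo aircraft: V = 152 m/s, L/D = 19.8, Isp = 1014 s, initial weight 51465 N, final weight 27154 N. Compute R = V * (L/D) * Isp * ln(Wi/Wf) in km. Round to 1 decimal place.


Step 1: Coefficient = V * (L/D) * Isp = 152 * 19.8 * 1014 = 3051734.4 m
Step 2: Wi/Wf = 51465 / 27154 = 1.895301
Step 3: ln(1.895301) = 0.639378
Step 4: R = 3051734.4 * 0.639378 = 1951210.6 m = 1951.2 km

1951.2


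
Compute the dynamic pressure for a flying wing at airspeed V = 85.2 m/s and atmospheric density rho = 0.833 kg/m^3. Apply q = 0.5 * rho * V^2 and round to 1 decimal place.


Step 1: V^2 = 85.2^2 = 7259.04
Step 2: q = 0.5 * 0.833 * 7259.04
Step 3: q = 3023.4 Pa

3023.4


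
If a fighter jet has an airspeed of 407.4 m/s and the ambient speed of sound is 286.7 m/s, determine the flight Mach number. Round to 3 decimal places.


Step 1: M = V / a = 407.4 / 286.7
Step 2: M = 1.421

1.421


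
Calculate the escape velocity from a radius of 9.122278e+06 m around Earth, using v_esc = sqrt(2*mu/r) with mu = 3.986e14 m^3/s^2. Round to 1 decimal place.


Step 1: 2*mu/r = 2 * 3.986e14 / 9.122278e+06 = 87390452.2533
Step 2: v_esc = sqrt(87390452.2533) = 9348.3 m/s

9348.3


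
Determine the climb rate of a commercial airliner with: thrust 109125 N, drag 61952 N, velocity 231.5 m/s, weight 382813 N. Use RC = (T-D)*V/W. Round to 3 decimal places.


Step 1: Excess thrust = T - D = 109125 - 61952 = 47173 N
Step 2: Excess power = 47173 * 231.5 = 10920549.5 W
Step 3: RC = 10920549.5 / 382813 = 28.527 m/s

28.527


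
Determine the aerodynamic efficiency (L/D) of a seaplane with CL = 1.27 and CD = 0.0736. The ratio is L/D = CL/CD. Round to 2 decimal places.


Step 1: L/D = CL / CD = 1.27 / 0.0736
Step 2: L/D = 17.26

17.26


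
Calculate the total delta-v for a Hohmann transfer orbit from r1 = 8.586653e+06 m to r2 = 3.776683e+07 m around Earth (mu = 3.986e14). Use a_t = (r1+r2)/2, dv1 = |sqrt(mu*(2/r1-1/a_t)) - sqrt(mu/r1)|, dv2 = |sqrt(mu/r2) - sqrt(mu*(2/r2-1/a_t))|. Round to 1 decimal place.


Step 1: Transfer semi-major axis a_t = (8.586653e+06 + 3.776683e+07) / 2 = 2.317674e+07 m
Step 2: v1 (circular at r1) = sqrt(mu/r1) = 6813.29 m/s
Step 3: v_t1 = sqrt(mu*(2/r1 - 1/a_t)) = 8697.33 m/s
Step 4: dv1 = |8697.33 - 6813.29| = 1884.04 m/s
Step 5: v2 (circular at r2) = 3248.73 m/s, v_t2 = 1977.42 m/s
Step 6: dv2 = |3248.73 - 1977.42| = 1271.31 m/s
Step 7: Total delta-v = 1884.04 + 1271.31 = 3155.3 m/s

3155.3


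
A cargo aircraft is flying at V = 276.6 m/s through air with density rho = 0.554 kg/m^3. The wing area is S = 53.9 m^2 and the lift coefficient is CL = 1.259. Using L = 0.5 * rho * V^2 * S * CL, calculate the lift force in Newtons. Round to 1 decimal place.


Step 1: Calculate dynamic pressure q = 0.5 * 0.554 * 276.6^2 = 0.5 * 0.554 * 76507.56 = 21192.5941 Pa
Step 2: Multiply by wing area and lift coefficient: L = 21192.5941 * 53.9 * 1.259
Step 3: L = 1142280.8231 * 1.259 = 1438131.6 N

1438131.6


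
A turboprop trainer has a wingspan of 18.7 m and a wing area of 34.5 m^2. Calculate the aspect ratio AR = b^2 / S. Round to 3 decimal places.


Step 1: b^2 = 18.7^2 = 349.69
Step 2: AR = 349.69 / 34.5 = 10.136

10.136


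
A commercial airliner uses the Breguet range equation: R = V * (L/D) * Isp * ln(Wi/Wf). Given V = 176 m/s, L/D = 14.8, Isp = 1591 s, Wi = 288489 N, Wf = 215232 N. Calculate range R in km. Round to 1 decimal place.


Step 1: Coefficient = V * (L/D) * Isp = 176 * 14.8 * 1591 = 4144236.8 m
Step 2: Wi/Wf = 288489 / 215232 = 1.340363
Step 3: ln(1.340363) = 0.29294
Step 4: R = 4144236.8 * 0.29294 = 1214014.6 m = 1214.0 km

1214.0


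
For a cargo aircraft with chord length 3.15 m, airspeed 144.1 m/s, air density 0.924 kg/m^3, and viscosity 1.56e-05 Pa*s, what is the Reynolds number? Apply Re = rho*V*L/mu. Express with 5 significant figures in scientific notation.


Step 1: Numerator = rho * V * L = 0.924 * 144.1 * 3.15 = 419.41746
Step 2: Re = 419.41746 / 1.56e-05
Step 3: Re = 2.6886e+07

2.6886e+07


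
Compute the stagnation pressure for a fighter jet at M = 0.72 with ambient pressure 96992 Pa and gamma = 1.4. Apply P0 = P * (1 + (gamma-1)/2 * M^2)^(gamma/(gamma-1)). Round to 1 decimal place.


Step 1: (gamma-1)/2 * M^2 = 0.2 * 0.5184 = 0.10368
Step 2: 1 + 0.10368 = 1.10368
Step 3: Exponent gamma/(gamma-1) = 3.5
Step 4: P0 = 96992 * 1.10368^3.5 = 136989.4 Pa

136989.4


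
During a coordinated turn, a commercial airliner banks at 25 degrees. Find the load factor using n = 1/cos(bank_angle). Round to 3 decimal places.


Step 1: Convert 25 degrees to radians = 0.436332
Step 2: cos(25 deg) = 0.906308
Step 3: n = 1 / 0.906308 = 1.103

1.103


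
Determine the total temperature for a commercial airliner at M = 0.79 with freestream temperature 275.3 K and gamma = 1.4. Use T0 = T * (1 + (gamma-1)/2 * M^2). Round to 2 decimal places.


Step 1: (gamma-1)/2 = 0.2
Step 2: M^2 = 0.6241
Step 3: 1 + 0.2 * 0.6241 = 1.12482
Step 4: T0 = 275.3 * 1.12482 = 309.66 K

309.66


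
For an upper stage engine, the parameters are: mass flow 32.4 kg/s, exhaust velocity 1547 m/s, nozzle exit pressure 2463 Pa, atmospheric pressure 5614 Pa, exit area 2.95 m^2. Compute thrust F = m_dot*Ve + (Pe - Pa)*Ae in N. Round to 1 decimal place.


Step 1: Momentum thrust = m_dot * Ve = 32.4 * 1547 = 50122.8 N
Step 2: Pressure thrust = (Pe - Pa) * Ae = (2463 - 5614) * 2.95 = -9295.45 N
Step 3: Total thrust F = 50122.8 + -9295.45 = 40827.4 N

40827.4


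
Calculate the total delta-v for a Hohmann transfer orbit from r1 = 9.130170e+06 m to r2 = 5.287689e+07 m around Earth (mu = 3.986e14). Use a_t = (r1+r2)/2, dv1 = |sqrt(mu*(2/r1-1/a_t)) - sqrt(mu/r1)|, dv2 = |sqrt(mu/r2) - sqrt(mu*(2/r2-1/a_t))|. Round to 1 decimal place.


Step 1: Transfer semi-major axis a_t = (9.130170e+06 + 5.287689e+07) / 2 = 3.100353e+07 m
Step 2: v1 (circular at r1) = sqrt(mu/r1) = 6607.38 m/s
Step 3: v_t1 = sqrt(mu*(2/r1 - 1/a_t)) = 8628.92 m/s
Step 4: dv1 = |8628.92 - 6607.38| = 2021.54 m/s
Step 5: v2 (circular at r2) = 2745.59 m/s, v_t2 = 1489.94 m/s
Step 6: dv2 = |2745.59 - 1489.94| = 1255.65 m/s
Step 7: Total delta-v = 2021.54 + 1255.65 = 3277.2 m/s

3277.2


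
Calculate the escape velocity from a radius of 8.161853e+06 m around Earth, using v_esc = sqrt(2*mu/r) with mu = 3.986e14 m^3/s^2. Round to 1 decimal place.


Step 1: 2*mu/r = 2 * 3.986e14 / 8.161853e+06 = 97673898.317
Step 2: v_esc = sqrt(97673898.317) = 9883.0 m/s

9883.0


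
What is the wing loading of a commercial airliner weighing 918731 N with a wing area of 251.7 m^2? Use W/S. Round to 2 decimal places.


Step 1: Wing loading = W / S = 918731 / 251.7
Step 2: Wing loading = 3650.10 N/m^2

3650.10


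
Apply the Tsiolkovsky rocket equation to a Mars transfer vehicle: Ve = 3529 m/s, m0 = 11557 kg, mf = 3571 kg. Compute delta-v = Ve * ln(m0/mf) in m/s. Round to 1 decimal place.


Step 1: Mass ratio m0/mf = 11557 / 3571 = 3.236348
Step 2: ln(3.236348) = 1.174446
Step 3: delta-v = 3529 * 1.174446 = 4144.6 m/s

4144.6


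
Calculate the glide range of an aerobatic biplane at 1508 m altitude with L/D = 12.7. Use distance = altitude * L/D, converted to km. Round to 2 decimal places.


Step 1: Glide distance = altitude * L/D = 1508 * 12.7 = 19151.6 m
Step 2: Convert to km: 19151.6 / 1000 = 19.15 km

19.15


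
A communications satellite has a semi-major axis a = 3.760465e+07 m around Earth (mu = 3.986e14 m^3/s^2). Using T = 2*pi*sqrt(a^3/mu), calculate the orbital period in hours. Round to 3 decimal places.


Step 1: a^3 / mu = 5.317710e+22 / 3.986e14 = 1.334097e+08
Step 2: sqrt(1.334097e+08) = 11550.311 s
Step 3: T = 2*pi * 11550.311 = 72572.74 s
Step 4: T in hours = 72572.74 / 3600 = 20.159 hours

20.159


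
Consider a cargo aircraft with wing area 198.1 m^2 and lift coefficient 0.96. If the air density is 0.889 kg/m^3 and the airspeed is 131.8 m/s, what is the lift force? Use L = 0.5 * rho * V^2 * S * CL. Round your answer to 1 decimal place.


Step 1: Calculate dynamic pressure q = 0.5 * 0.889 * 131.8^2 = 0.5 * 0.889 * 17371.24 = 7721.5162 Pa
Step 2: Multiply by wing area and lift coefficient: L = 7721.5162 * 198.1 * 0.96
Step 3: L = 1529632.3553 * 0.96 = 1468447.1 N

1468447.1


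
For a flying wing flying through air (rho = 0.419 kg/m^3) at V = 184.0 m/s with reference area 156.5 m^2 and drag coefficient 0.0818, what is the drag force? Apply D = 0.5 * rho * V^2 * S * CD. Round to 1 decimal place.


Step 1: Dynamic pressure q = 0.5 * 0.419 * 184.0^2 = 7092.832 Pa
Step 2: Drag D = q * S * CD = 7092.832 * 156.5 * 0.0818
Step 3: D = 90800.3 N

90800.3


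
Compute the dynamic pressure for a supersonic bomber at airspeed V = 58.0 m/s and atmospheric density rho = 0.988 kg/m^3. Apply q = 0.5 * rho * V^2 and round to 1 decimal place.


Step 1: V^2 = 58.0^2 = 3364.0
Step 2: q = 0.5 * 0.988 * 3364.0
Step 3: q = 1661.8 Pa

1661.8


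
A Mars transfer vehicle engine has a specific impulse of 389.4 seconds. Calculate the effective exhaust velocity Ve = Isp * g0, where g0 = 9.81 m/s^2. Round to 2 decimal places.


Step 1: Ve = Isp * g0 = 389.4 * 9.81
Step 2: Ve = 3820.01 m/s

3820.01


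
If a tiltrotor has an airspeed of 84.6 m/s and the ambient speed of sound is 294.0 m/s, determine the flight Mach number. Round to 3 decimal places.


Step 1: M = V / a = 84.6 / 294.0
Step 2: M = 0.288

0.288


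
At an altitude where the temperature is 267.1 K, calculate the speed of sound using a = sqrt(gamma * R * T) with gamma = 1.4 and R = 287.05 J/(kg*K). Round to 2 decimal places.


Step 1: gamma * R * T = 1.4 * 287.05 * 267.1 = 107339.477
Step 2: a = sqrt(107339.477) = 327.63 m/s

327.63


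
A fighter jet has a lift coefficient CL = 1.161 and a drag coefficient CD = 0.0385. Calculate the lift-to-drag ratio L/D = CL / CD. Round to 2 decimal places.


Step 1: L/D = CL / CD = 1.161 / 0.0385
Step 2: L/D = 30.16

30.16


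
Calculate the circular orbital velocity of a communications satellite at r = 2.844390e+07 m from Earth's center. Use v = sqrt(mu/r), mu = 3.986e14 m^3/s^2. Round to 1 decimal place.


Step 1: mu / r = 3.986e14 / 2.844390e+07 = 14013549.4781
Step 2: v = sqrt(14013549.4781) = 3743.5 m/s

3743.5


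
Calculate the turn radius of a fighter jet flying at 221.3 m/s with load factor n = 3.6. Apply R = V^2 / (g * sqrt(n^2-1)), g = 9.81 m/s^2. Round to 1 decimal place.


Step 1: V^2 = 221.3^2 = 48973.69
Step 2: n^2 - 1 = 3.6^2 - 1 = 11.96
Step 3: sqrt(11.96) = 3.458323
Step 4: R = 48973.69 / (9.81 * 3.458323) = 1443.5 m

1443.5


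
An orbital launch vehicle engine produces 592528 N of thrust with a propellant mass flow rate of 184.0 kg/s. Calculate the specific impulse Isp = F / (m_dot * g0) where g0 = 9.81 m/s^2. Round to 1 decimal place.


Step 1: m_dot * g0 = 184.0 * 9.81 = 1805.04
Step 2: Isp = 592528 / 1805.04 = 328.3 s

328.3


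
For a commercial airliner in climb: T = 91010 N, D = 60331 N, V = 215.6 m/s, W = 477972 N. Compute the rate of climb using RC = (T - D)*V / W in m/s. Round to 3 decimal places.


Step 1: Excess thrust = T - D = 91010 - 60331 = 30679 N
Step 2: Excess power = 30679 * 215.6 = 6614392.4 W
Step 3: RC = 6614392.4 / 477972 = 13.838 m/s

13.838


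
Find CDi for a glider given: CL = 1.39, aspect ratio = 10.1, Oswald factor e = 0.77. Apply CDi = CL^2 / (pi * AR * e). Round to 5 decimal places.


Step 1: CL^2 = 1.39^2 = 1.9321
Step 2: pi * AR * e = 3.14159 * 10.1 * 0.77 = 24.432166
Step 3: CDi = 1.9321 / 24.432166 = 0.07908

0.07908


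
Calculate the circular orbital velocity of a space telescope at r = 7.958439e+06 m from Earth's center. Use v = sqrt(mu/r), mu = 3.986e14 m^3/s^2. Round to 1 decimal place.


Step 1: mu / r = 3.986e14 / 7.958439e+06 = 50085198.8688
Step 2: v = sqrt(50085198.8688) = 7077.1 m/s

7077.1


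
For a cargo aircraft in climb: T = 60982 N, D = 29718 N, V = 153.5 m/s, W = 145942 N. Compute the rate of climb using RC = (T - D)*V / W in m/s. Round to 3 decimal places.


Step 1: Excess thrust = T - D = 60982 - 29718 = 31264 N
Step 2: Excess power = 31264 * 153.5 = 4799024.0 W
Step 3: RC = 4799024.0 / 145942 = 32.883 m/s

32.883


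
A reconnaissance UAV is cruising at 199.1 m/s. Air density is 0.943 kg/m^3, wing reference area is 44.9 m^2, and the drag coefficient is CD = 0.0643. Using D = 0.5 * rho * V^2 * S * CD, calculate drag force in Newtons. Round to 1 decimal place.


Step 1: Dynamic pressure q = 0.5 * 0.943 * 199.1^2 = 18690.6419 Pa
Step 2: Drag D = q * S * CD = 18690.6419 * 44.9 * 0.0643
Step 3: D = 53961.2 N

53961.2


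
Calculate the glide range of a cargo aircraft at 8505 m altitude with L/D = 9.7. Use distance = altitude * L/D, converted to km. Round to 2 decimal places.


Step 1: Glide distance = altitude * L/D = 8505 * 9.7 = 82498.5 m
Step 2: Convert to km: 82498.5 / 1000 = 82.50 km

82.50


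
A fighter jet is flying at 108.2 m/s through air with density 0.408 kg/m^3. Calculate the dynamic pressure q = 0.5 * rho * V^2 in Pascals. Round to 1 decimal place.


Step 1: V^2 = 108.2^2 = 11707.24
Step 2: q = 0.5 * 0.408 * 11707.24
Step 3: q = 2388.3 Pa

2388.3


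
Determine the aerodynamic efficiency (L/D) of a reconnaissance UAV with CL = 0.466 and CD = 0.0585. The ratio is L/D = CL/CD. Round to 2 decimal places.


Step 1: L/D = CL / CD = 0.466 / 0.0585
Step 2: L/D = 7.97

7.97


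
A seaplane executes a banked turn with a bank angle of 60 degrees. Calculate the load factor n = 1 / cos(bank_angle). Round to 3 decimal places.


Step 1: Convert 60 degrees to radians = 1.047198
Step 2: cos(60 deg) = 0.5
Step 3: n = 1 / 0.5 = 2.000

2.000


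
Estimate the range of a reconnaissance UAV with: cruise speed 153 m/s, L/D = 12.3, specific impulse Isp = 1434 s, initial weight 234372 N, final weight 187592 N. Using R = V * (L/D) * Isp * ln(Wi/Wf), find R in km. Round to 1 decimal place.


Step 1: Coefficient = V * (L/D) * Isp = 153 * 12.3 * 1434 = 2698644.6 m
Step 2: Wi/Wf = 234372 / 187592 = 1.249371
Step 3: ln(1.249371) = 0.22264
Step 4: R = 2698644.6 * 0.22264 = 600826.8 m = 600.8 km

600.8


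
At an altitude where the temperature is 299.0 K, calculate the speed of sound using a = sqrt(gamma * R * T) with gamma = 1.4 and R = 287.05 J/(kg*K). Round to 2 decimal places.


Step 1: gamma * R * T = 1.4 * 287.05 * 299.0 = 120159.13
Step 2: a = sqrt(120159.13) = 346.64 m/s

346.64


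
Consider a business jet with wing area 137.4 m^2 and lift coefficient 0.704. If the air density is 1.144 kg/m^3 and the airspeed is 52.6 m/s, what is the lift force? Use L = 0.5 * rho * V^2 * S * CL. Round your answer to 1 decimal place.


Step 1: Calculate dynamic pressure q = 0.5 * 1.144 * 52.6^2 = 0.5 * 1.144 * 2766.76 = 1582.5867 Pa
Step 2: Multiply by wing area and lift coefficient: L = 1582.5867 * 137.4 * 0.704
Step 3: L = 217447.4153 * 0.704 = 153083.0 N

153083.0


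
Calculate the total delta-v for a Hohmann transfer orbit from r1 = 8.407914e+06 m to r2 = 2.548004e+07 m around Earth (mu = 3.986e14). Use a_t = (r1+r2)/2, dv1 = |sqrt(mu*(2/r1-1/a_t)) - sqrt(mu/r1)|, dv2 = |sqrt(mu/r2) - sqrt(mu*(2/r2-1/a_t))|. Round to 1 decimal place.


Step 1: Transfer semi-major axis a_t = (8.407914e+06 + 2.548004e+07) / 2 = 1.694398e+07 m
Step 2: v1 (circular at r1) = sqrt(mu/r1) = 6885.33 m/s
Step 3: v_t1 = sqrt(mu*(2/r1 - 1/a_t)) = 8443.39 m/s
Step 4: dv1 = |8443.39 - 6885.33| = 1558.06 m/s
Step 5: v2 (circular at r2) = 3955.2 m/s, v_t2 = 2786.15 m/s
Step 6: dv2 = |3955.2 - 2786.15| = 1169.05 m/s
Step 7: Total delta-v = 1558.06 + 1169.05 = 2727.1 m/s

2727.1


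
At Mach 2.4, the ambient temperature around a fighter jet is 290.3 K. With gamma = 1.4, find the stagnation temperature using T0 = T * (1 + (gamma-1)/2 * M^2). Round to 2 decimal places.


Step 1: (gamma-1)/2 = 0.2
Step 2: M^2 = 5.76
Step 3: 1 + 0.2 * 5.76 = 2.152
Step 4: T0 = 290.3 * 2.152 = 624.73 K

624.73


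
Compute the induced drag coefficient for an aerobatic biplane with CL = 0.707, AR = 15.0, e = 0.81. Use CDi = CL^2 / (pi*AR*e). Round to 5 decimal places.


Step 1: CL^2 = 0.707^2 = 0.499849
Step 2: pi * AR * e = 3.14159 * 15.0 * 0.81 = 38.170351
Step 3: CDi = 0.499849 / 38.170351 = 0.01310

0.01310


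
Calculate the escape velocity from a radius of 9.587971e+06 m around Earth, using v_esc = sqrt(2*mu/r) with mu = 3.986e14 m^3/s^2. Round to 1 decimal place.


Step 1: 2*mu/r = 2 * 3.986e14 / 9.587971e+06 = 83145850.1491
Step 2: v_esc = sqrt(83145850.1491) = 9118.4 m/s

9118.4


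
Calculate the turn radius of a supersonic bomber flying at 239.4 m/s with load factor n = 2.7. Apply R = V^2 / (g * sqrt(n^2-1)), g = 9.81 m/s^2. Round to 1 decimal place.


Step 1: V^2 = 239.4^2 = 57312.36
Step 2: n^2 - 1 = 2.7^2 - 1 = 6.29
Step 3: sqrt(6.29) = 2.507987
Step 4: R = 57312.36 / (9.81 * 2.507987) = 2329.5 m

2329.5


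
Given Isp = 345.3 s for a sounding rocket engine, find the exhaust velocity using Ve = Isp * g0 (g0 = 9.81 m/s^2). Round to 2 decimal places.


Step 1: Ve = Isp * g0 = 345.3 * 9.81
Step 2: Ve = 3387.39 m/s

3387.39


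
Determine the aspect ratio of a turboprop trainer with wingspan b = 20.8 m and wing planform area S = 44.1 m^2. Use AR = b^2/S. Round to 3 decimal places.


Step 1: b^2 = 20.8^2 = 432.64
Step 2: AR = 432.64 / 44.1 = 9.810

9.810


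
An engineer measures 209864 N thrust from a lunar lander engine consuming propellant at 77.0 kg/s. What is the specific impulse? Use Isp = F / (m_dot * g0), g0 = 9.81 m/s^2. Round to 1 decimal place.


Step 1: m_dot * g0 = 77.0 * 9.81 = 755.37
Step 2: Isp = 209864 / 755.37 = 277.8 s

277.8


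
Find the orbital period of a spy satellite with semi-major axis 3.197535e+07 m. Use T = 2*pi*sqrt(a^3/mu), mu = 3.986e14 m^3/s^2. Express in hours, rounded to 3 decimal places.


Step 1: a^3 / mu = 3.269233e+22 / 3.986e14 = 8.201790e+07
Step 2: sqrt(8.201790e+07) = 9056.3732 s
Step 3: T = 2*pi * 9056.3732 = 56902.87 s
Step 4: T in hours = 56902.87 / 3600 = 15.806 hours

15.806


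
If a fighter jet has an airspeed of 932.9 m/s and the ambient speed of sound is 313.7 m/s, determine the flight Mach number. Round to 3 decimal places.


Step 1: M = V / a = 932.9 / 313.7
Step 2: M = 2.974

2.974


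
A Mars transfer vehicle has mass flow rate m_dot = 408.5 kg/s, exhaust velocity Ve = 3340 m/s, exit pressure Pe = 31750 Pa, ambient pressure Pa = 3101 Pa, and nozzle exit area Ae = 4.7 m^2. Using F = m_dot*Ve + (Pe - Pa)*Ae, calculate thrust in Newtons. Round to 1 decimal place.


Step 1: Momentum thrust = m_dot * Ve = 408.5 * 3340 = 1364390.0 N
Step 2: Pressure thrust = (Pe - Pa) * Ae = (31750 - 3101) * 4.7 = 134650.3 N
Step 3: Total thrust F = 1364390.0 + 134650.3 = 1499040.3 N

1499040.3


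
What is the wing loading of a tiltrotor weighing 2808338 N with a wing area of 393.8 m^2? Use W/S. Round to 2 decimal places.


Step 1: Wing loading = W / S = 2808338 / 393.8
Step 2: Wing loading = 7131.38 N/m^2

7131.38


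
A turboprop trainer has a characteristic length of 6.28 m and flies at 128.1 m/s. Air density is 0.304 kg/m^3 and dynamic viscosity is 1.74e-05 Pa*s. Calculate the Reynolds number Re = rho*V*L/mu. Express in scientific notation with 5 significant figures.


Step 1: Numerator = rho * V * L = 0.304 * 128.1 * 6.28 = 244.558272
Step 2: Re = 244.558272 / 1.74e-05
Step 3: Re = 1.4055e+07

1.4055e+07


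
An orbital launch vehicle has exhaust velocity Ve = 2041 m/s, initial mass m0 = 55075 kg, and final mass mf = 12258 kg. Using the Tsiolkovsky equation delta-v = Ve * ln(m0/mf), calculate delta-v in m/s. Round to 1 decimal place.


Step 1: Mass ratio m0/mf = 55075 / 12258 = 4.492984
Step 2: ln(4.492984) = 1.502517
Step 3: delta-v = 2041 * 1.502517 = 3066.6 m/s

3066.6


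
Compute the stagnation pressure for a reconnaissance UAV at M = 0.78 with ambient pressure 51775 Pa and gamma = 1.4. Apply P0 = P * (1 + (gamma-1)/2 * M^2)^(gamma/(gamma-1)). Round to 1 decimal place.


Step 1: (gamma-1)/2 * M^2 = 0.2 * 0.6084 = 0.12168
Step 2: 1 + 0.12168 = 1.12168
Step 3: Exponent gamma/(gamma-1) = 3.5
Step 4: P0 = 51775 * 1.12168^3.5 = 77385.8 Pa

77385.8


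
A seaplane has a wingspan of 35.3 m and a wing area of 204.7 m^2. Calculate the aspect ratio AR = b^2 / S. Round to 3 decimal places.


Step 1: b^2 = 35.3^2 = 1246.09
Step 2: AR = 1246.09 / 204.7 = 6.087

6.087


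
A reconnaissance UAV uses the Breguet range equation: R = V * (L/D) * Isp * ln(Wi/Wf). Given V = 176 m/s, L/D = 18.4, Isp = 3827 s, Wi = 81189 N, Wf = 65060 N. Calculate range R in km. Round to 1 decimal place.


Step 1: Coefficient = V * (L/D) * Isp = 176 * 18.4 * 3827 = 12393356.8 m
Step 2: Wi/Wf = 81189 / 65060 = 1.24791
Step 3: ln(1.24791) = 0.22147
Step 4: R = 12393356.8 * 0.22147 = 2744754.9 m = 2744.8 km

2744.8


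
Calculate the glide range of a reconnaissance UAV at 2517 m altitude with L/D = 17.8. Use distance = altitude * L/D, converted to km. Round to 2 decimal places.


Step 1: Glide distance = altitude * L/D = 2517 * 17.8 = 44802.6 m
Step 2: Convert to km: 44802.6 / 1000 = 44.80 km

44.80


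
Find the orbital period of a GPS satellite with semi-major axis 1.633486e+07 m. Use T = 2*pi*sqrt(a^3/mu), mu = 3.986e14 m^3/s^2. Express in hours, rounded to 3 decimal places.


Step 1: a^3 / mu = 4.358592e+21 / 3.986e14 = 1.093475e+07
Step 2: sqrt(1.093475e+07) = 3306.7737 s
Step 3: T = 2*pi * 3306.7737 = 20777.07 s
Step 4: T in hours = 20777.07 / 3600 = 5.771 hours

5.771


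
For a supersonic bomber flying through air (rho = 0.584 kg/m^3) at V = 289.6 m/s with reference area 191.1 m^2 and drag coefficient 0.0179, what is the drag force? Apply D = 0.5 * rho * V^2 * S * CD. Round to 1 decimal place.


Step 1: Dynamic pressure q = 0.5 * 0.584 * 289.6^2 = 24489.5027 Pa
Step 2: Drag D = q * S * CD = 24489.5027 * 191.1 * 0.0179
Step 3: D = 83771.0 N

83771.0


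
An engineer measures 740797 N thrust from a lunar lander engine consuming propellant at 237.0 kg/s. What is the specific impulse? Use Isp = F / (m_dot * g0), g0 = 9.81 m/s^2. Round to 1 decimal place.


Step 1: m_dot * g0 = 237.0 * 9.81 = 2324.97
Step 2: Isp = 740797 / 2324.97 = 318.6 s

318.6


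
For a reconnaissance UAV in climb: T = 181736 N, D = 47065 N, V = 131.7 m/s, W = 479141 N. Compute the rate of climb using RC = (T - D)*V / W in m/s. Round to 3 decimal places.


Step 1: Excess thrust = T - D = 181736 - 47065 = 134671 N
Step 2: Excess power = 134671 * 131.7 = 17736170.7 W
Step 3: RC = 17736170.7 / 479141 = 37.017 m/s

37.017


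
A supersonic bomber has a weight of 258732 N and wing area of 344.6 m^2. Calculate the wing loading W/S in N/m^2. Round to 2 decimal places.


Step 1: Wing loading = W / S = 258732 / 344.6
Step 2: Wing loading = 750.82 N/m^2

750.82


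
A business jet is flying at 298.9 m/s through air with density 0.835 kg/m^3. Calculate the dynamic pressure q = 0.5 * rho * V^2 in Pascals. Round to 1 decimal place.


Step 1: V^2 = 298.9^2 = 89341.21
Step 2: q = 0.5 * 0.835 * 89341.21
Step 3: q = 37300.0 Pa

37300.0


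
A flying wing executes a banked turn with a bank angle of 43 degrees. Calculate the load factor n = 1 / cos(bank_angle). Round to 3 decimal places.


Step 1: Convert 43 degrees to radians = 0.750492
Step 2: cos(43 deg) = 0.731354
Step 3: n = 1 / 0.731354 = 1.367

1.367


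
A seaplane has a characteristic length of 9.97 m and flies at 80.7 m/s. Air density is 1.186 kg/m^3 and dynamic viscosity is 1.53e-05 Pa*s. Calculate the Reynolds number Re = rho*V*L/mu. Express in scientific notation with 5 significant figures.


Step 1: Numerator = rho * V * L = 1.186 * 80.7 * 9.97 = 954.230694
Step 2: Re = 954.230694 / 1.53e-05
Step 3: Re = 6.2368e+07

6.2368e+07


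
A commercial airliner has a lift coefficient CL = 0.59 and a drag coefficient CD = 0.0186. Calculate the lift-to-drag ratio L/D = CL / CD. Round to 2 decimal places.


Step 1: L/D = CL / CD = 0.59 / 0.0186
Step 2: L/D = 31.72

31.72


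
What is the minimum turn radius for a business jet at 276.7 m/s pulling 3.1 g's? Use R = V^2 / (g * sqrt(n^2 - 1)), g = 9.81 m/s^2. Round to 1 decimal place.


Step 1: V^2 = 276.7^2 = 76562.89
Step 2: n^2 - 1 = 3.1^2 - 1 = 8.61
Step 3: sqrt(8.61) = 2.93428
Step 4: R = 76562.89 / (9.81 * 2.93428) = 2659.8 m

2659.8


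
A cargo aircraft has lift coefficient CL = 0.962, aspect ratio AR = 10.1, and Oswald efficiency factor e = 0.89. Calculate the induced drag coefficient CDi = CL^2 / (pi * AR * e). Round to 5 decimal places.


Step 1: CL^2 = 0.962^2 = 0.925444
Step 2: pi * AR * e = 3.14159 * 10.1 * 0.89 = 28.239776
Step 3: CDi = 0.925444 / 28.239776 = 0.03277

0.03277


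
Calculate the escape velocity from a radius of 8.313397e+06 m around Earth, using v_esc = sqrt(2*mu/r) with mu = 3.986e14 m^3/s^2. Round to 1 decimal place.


Step 1: 2*mu/r = 2 * 3.986e14 / 8.313397e+06 = 95893411.5621
Step 2: v_esc = sqrt(95893411.5621) = 9792.5 m/s

9792.5


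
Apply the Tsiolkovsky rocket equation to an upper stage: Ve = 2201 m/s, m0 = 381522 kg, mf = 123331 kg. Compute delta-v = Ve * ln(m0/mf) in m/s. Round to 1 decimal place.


Step 1: Mass ratio m0/mf = 381522 / 123331 = 3.09348
Step 2: ln(3.09348) = 1.129297
Step 3: delta-v = 2201 * 1.129297 = 2485.6 m/s

2485.6


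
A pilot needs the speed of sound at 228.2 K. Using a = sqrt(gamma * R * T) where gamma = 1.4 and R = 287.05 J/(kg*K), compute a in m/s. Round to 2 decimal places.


Step 1: gamma * R * T = 1.4 * 287.05 * 228.2 = 91706.734
Step 2: a = sqrt(91706.734) = 302.83 m/s

302.83


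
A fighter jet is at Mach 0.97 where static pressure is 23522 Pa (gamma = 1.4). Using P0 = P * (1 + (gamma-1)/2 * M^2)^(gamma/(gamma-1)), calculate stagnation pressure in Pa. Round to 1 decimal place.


Step 1: (gamma-1)/2 * M^2 = 0.2 * 0.9409 = 0.18818
Step 2: 1 + 0.18818 = 1.18818
Step 3: Exponent gamma/(gamma-1) = 3.5
Step 4: P0 = 23522 * 1.18818^3.5 = 43009.3 Pa

43009.3


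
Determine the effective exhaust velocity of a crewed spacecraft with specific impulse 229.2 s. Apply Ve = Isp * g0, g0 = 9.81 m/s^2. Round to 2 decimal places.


Step 1: Ve = Isp * g0 = 229.2 * 9.81
Step 2: Ve = 2248.45 m/s

2248.45


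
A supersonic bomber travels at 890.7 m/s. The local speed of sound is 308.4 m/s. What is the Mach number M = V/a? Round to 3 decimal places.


Step 1: M = V / a = 890.7 / 308.4
Step 2: M = 2.888

2.888


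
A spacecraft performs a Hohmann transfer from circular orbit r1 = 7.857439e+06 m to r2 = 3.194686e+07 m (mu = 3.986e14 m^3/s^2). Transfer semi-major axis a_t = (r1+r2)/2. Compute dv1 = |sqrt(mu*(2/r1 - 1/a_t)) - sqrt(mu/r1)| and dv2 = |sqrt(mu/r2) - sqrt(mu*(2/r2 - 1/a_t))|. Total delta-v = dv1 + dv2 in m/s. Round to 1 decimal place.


Step 1: Transfer semi-major axis a_t = (7.857439e+06 + 3.194686e+07) / 2 = 1.990215e+07 m
Step 2: v1 (circular at r1) = sqrt(mu/r1) = 7122.43 m/s
Step 3: v_t1 = sqrt(mu*(2/r1 - 1/a_t)) = 9023.86 m/s
Step 4: dv1 = |9023.86 - 7122.43| = 1901.43 m/s
Step 5: v2 (circular at r2) = 3532.28 m/s, v_t2 = 2219.45 m/s
Step 6: dv2 = |3532.28 - 2219.45| = 1312.83 m/s
Step 7: Total delta-v = 1901.43 + 1312.83 = 3214.3 m/s

3214.3


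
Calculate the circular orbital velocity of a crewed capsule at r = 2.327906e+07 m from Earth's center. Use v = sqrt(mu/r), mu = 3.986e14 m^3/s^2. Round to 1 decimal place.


Step 1: mu / r = 3.986e14 / 2.327906e+07 = 17122684.507
Step 2: v = sqrt(17122684.507) = 4138.0 m/s

4138.0


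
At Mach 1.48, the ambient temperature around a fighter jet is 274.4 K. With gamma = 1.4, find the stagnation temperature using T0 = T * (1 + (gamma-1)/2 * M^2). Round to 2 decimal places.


Step 1: (gamma-1)/2 = 0.2
Step 2: M^2 = 2.1904
Step 3: 1 + 0.2 * 2.1904 = 1.43808
Step 4: T0 = 274.4 * 1.43808 = 394.61 K

394.61


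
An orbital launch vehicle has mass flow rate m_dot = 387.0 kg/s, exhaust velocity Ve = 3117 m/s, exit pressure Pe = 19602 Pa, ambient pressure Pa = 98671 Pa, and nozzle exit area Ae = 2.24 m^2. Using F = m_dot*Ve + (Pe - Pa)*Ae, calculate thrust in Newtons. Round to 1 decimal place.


Step 1: Momentum thrust = m_dot * Ve = 387.0 * 3117 = 1206279.0 N
Step 2: Pressure thrust = (Pe - Pa) * Ae = (19602 - 98671) * 2.24 = -177114.56 N
Step 3: Total thrust F = 1206279.0 + -177114.56 = 1029164.4 N

1029164.4


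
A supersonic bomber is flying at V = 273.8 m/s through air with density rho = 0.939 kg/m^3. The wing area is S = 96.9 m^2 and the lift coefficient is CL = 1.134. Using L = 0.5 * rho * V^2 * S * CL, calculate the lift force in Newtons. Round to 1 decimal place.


Step 1: Calculate dynamic pressure q = 0.5 * 0.939 * 273.8^2 = 0.5 * 0.939 * 74966.44 = 35196.7436 Pa
Step 2: Multiply by wing area and lift coefficient: L = 35196.7436 * 96.9 * 1.134
Step 3: L = 3410564.4529 * 1.134 = 3867580.1 N

3867580.1


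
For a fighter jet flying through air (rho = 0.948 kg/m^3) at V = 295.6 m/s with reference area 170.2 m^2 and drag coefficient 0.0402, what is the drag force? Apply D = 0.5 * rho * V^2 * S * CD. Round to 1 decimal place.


Step 1: Dynamic pressure q = 0.5 * 0.948 * 295.6^2 = 41417.8166 Pa
Step 2: Drag D = q * S * CD = 41417.8166 * 170.2 * 0.0402
Step 3: D = 283382.4 N

283382.4


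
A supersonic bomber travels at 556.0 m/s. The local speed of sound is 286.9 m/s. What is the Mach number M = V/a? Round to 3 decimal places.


Step 1: M = V / a = 556.0 / 286.9
Step 2: M = 1.938

1.938


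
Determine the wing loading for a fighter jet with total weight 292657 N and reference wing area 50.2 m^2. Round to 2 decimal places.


Step 1: Wing loading = W / S = 292657 / 50.2
Step 2: Wing loading = 5829.82 N/m^2

5829.82


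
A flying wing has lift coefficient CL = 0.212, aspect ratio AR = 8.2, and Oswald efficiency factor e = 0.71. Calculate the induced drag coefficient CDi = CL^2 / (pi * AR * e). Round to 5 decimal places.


Step 1: CL^2 = 0.212^2 = 0.044944
Step 2: pi * AR * e = 3.14159 * 8.2 * 0.71 = 18.290352
Step 3: CDi = 0.044944 / 18.290352 = 0.00246

0.00246


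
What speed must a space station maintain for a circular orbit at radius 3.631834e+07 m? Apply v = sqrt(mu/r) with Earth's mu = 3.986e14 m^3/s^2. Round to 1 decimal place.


Step 1: mu / r = 3.986e14 / 3.631834e+07 = 10975171.222
Step 2: v = sqrt(10975171.222) = 3312.9 m/s

3312.9


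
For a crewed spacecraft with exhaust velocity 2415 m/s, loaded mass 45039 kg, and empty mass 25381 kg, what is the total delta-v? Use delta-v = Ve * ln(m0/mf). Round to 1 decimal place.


Step 1: Mass ratio m0/mf = 45039 / 25381 = 1.774516
Step 2: ln(1.774516) = 0.573528
Step 3: delta-v = 2415 * 0.573528 = 1385.1 m/s

1385.1


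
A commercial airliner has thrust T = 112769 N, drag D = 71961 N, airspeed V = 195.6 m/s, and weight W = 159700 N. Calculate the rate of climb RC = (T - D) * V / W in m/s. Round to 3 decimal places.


Step 1: Excess thrust = T - D = 112769 - 71961 = 40808 N
Step 2: Excess power = 40808 * 195.6 = 7982044.8 W
Step 3: RC = 7982044.8 / 159700 = 49.981 m/s

49.981


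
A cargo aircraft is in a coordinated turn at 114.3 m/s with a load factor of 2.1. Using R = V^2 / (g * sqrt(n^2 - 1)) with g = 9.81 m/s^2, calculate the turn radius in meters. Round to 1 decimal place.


Step 1: V^2 = 114.3^2 = 13064.49
Step 2: n^2 - 1 = 2.1^2 - 1 = 3.41
Step 3: sqrt(3.41) = 1.846619
Step 4: R = 13064.49 / (9.81 * 1.846619) = 721.2 m

721.2


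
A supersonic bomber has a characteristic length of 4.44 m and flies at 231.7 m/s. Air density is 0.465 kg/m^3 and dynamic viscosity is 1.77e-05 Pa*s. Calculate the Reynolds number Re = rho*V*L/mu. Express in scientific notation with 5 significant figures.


Step 1: Numerator = rho * V * L = 0.465 * 231.7 * 4.44 = 478.36782
Step 2: Re = 478.36782 / 1.77e-05
Step 3: Re = 2.7026e+07

2.7026e+07


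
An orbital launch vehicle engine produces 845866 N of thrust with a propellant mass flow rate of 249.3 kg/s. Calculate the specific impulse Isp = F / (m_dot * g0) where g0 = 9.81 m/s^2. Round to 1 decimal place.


Step 1: m_dot * g0 = 249.3 * 9.81 = 2445.63
Step 2: Isp = 845866 / 2445.63 = 345.9 s

345.9


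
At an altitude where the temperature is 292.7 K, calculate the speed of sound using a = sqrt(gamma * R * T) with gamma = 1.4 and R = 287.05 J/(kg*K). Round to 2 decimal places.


Step 1: gamma * R * T = 1.4 * 287.05 * 292.7 = 117627.349
Step 2: a = sqrt(117627.349) = 342.97 m/s

342.97


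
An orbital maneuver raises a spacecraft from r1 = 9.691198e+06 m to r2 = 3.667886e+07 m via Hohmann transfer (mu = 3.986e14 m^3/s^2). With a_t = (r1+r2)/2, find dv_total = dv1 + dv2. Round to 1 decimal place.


Step 1: Transfer semi-major axis a_t = (9.691198e+06 + 3.667886e+07) / 2 = 2.318503e+07 m
Step 2: v1 (circular at r1) = sqrt(mu/r1) = 6413.28 m/s
Step 3: v_t1 = sqrt(mu*(2/r1 - 1/a_t)) = 8066.48 m/s
Step 4: dv1 = |8066.48 - 6413.28| = 1653.2 m/s
Step 5: v2 (circular at r2) = 3296.56 m/s, v_t2 = 2131.31 m/s
Step 6: dv2 = |3296.56 - 2131.31| = 1165.25 m/s
Step 7: Total delta-v = 1653.2 + 1165.25 = 2818.5 m/s

2818.5


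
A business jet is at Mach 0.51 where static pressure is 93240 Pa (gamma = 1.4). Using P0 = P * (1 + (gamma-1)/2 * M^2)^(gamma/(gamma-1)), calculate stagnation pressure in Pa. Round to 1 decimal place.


Step 1: (gamma-1)/2 * M^2 = 0.2 * 0.2601 = 0.05202
Step 2: 1 + 0.05202 = 1.05202
Step 3: Exponent gamma/(gamma-1) = 3.5
Step 4: P0 = 93240 * 1.05202^3.5 = 111349.0 Pa

111349.0


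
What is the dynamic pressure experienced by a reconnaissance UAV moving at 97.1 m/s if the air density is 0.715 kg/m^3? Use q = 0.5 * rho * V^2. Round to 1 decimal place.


Step 1: V^2 = 97.1^2 = 9428.41
Step 2: q = 0.5 * 0.715 * 9428.41
Step 3: q = 3370.7 Pa

3370.7


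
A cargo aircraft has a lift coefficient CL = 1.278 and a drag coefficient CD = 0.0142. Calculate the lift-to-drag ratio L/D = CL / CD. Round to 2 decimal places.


Step 1: L/D = CL / CD = 1.278 / 0.0142
Step 2: L/D = 90.00

90.00


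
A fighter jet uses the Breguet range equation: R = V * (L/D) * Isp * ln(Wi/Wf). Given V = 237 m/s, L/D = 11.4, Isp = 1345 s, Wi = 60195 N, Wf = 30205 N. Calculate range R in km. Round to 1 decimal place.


Step 1: Coefficient = V * (L/D) * Isp = 237 * 11.4 * 1345 = 3633921.0 m
Step 2: Wi/Wf = 60195 / 30205 = 1.992882
Step 3: ln(1.992882) = 0.689582
Step 4: R = 3633921.0 * 0.689582 = 2505885.9 m = 2505.9 km

2505.9


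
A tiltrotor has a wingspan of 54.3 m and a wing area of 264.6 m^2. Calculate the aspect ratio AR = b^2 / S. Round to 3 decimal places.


Step 1: b^2 = 54.3^2 = 2948.49
Step 2: AR = 2948.49 / 264.6 = 11.143

11.143


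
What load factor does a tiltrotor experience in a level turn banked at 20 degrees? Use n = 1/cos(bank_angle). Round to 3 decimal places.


Step 1: Convert 20 degrees to radians = 0.349066
Step 2: cos(20 deg) = 0.939693
Step 3: n = 1 / 0.939693 = 1.064

1.064


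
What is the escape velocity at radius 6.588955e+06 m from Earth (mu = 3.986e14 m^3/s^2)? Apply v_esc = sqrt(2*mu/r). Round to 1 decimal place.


Step 1: 2*mu/r = 2 * 3.986e14 / 6.588955e+06 = 120990354.3126
Step 2: v_esc = sqrt(120990354.3126) = 10999.6 m/s

10999.6


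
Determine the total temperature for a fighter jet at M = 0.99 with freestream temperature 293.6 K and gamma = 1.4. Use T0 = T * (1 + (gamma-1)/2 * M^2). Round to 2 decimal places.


Step 1: (gamma-1)/2 = 0.2
Step 2: M^2 = 0.9801
Step 3: 1 + 0.2 * 0.9801 = 1.19602
Step 4: T0 = 293.6 * 1.19602 = 351.15 K

351.15


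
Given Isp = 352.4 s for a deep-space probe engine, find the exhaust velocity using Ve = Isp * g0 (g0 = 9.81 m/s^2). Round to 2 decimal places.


Step 1: Ve = Isp * g0 = 352.4 * 9.81
Step 2: Ve = 3457.04 m/s

3457.04


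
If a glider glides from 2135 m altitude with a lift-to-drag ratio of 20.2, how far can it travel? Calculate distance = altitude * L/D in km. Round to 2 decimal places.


Step 1: Glide distance = altitude * L/D = 2135 * 20.2 = 43127.0 m
Step 2: Convert to km: 43127.0 / 1000 = 43.13 km

43.13


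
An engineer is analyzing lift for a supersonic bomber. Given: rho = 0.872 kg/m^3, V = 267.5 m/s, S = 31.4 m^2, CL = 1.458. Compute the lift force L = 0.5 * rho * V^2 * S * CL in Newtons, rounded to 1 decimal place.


Step 1: Calculate dynamic pressure q = 0.5 * 0.872 * 267.5^2 = 0.5 * 0.872 * 71556.25 = 31198.525 Pa
Step 2: Multiply by wing area and lift coefficient: L = 31198.525 * 31.4 * 1.458
Step 3: L = 979633.685 * 1.458 = 1428305.9 N

1428305.9


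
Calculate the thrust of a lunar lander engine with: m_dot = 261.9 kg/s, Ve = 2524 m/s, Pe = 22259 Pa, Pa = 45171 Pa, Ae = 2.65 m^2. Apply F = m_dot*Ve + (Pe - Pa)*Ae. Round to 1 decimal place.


Step 1: Momentum thrust = m_dot * Ve = 261.9 * 2524 = 661035.6 N
Step 2: Pressure thrust = (Pe - Pa) * Ae = (22259 - 45171) * 2.65 = -60716.80 N
Step 3: Total thrust F = 661035.6 + -60716.80 = 600318.8 N

600318.8


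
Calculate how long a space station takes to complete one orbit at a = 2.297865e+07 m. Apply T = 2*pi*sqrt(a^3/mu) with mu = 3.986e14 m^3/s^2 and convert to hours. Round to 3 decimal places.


Step 1: a^3 / mu = 1.213315e+22 / 3.986e14 = 3.043941e+07
Step 2: sqrt(3.043941e+07) = 5517.1923 s
Step 3: T = 2*pi * 5517.1923 = 34665.54 s
Step 4: T in hours = 34665.54 / 3600 = 9.629 hours

9.629


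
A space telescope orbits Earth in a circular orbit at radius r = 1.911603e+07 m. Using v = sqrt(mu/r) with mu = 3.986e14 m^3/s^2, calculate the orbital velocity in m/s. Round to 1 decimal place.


Step 1: mu / r = 3.986e14 / 1.911603e+07 = 20851609.8792
Step 2: v = sqrt(20851609.8792) = 4566.4 m/s

4566.4


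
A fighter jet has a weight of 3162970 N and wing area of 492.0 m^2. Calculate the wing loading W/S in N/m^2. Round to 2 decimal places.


Step 1: Wing loading = W / S = 3162970 / 492.0
Step 2: Wing loading = 6428.80 N/m^2

6428.80


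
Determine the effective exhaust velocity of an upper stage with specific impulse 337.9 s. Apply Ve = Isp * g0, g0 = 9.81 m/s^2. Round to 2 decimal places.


Step 1: Ve = Isp * g0 = 337.9 * 9.81
Step 2: Ve = 3314.80 m/s

3314.80
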